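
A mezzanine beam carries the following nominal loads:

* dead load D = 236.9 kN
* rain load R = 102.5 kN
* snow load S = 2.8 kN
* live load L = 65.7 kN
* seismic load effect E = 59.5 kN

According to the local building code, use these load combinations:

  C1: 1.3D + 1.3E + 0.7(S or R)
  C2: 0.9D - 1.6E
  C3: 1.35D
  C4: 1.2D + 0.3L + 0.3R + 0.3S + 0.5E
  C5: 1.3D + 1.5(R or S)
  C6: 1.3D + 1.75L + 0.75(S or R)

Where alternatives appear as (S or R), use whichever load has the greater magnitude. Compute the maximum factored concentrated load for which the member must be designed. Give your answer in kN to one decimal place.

(S or R) → R = 102.5 kN; (R or S) → R = 102.5 kN.
C1: 1.3(236.9) + 1.3(59.5) + 0.7(102.5) = 457.1
C2: 0.9(236.9) - 1.6(59.5) = 213.2 - 95.2 = 118.0
C3: 1.35(236.9) = 319.8
C4: 1.2(236.9) + 0.3(65.7) + 0.3(102.5) + 0.3(2.8) + 0.5(59.5) = 365.3
C5: 1.3(236.9) + 1.5(102.5) = 461.7
C6: 1.3(236.9) + 1.75(65.7) + 0.75(102.5) = 499.8
Maximum is from combination 6.

499.8 kN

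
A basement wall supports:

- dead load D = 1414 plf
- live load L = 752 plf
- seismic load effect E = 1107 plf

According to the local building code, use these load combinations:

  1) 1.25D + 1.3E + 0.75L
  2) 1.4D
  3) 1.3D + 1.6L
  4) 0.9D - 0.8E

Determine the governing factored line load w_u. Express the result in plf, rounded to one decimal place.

3770.6 plf

1) 1.25(1414) + 1.3(1107) + 0.75(752) = 1767.5 + 1439.1 + 564.0 = 3770.6
2) 1.4(1414) = 1979.6
3) 1.3(1414) + 1.6(752) = 1838.2 + 1203.2 = 3041.4
4) 0.9(1414) - 0.8(1107) = 1272.6 - 885.6 = 387.0
The controlling combination is 1, giving 3770.6 plf.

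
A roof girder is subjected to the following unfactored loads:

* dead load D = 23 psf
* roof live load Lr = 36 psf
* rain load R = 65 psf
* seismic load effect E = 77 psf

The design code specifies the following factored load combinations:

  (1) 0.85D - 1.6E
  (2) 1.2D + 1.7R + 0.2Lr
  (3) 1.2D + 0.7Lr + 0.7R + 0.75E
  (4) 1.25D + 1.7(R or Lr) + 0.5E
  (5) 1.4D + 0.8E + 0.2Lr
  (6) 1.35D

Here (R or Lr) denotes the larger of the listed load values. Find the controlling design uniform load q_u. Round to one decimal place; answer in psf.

177.8 psf

(R or Lr) → R = 65 psf.
(1) 0.85(23) - 1.6(77) = -103.7
(2) 1.2(23) + 1.7(65) + 0.2(36) = 27.6 + 110.5 + 7.2 = 145.3
(3) 1.2(23) + 0.7(36) + 0.7(65) + 0.75(77) = 27.6 + 25.2 + 45.5 + 57.8 = 156.1
(4) 1.25(23) + 1.7(65) + 0.5(77) = 28.8 + 110.5 + 38.5 = 177.8
(5) 1.4(23) + 0.8(77) + 0.2(36) = 32.2 + 61.6 + 7.2 = 101.0
(6) 1.35(23) = 31.1
Combination 4 governs: q_u = 177.8 psf.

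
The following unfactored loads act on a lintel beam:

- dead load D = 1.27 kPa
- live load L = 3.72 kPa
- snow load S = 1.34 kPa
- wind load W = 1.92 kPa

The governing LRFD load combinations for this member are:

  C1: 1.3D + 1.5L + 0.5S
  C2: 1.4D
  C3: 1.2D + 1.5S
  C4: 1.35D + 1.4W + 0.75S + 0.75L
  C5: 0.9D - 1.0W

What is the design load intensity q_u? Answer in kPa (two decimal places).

8.20 kPa

C1: 1.3(1.27) + 1.5(3.72) + 0.5(1.34) = 1.65 + 5.58 + 0.67 = 7.90
C2: 1.4(1.27) = 1.78
C3: 1.2(1.27) + 1.5(1.34) = 1.52 + 2.01 = 3.53
C4: 1.35(1.27) + 1.4(1.92) + 0.75(1.34) + 0.75(3.72) = 1.71 + 2.69 + 1.01 + 2.79 = 8.20
C5: 0.9(1.27) - 1.0(1.92) = 1.14 - 1.92 = -0.78
The controlling combination is 4, giving 8.20 kPa.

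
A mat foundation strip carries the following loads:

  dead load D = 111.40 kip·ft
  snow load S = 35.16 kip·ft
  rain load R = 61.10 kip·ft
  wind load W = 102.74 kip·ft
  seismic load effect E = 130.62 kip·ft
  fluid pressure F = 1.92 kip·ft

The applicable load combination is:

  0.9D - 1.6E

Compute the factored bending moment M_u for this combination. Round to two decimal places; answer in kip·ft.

-108.73 kip·ft

0.9(111.40) - 1.6(130.62) = 100.26 - 208.99 = -108.73
M_u = -108.73 kip·ft.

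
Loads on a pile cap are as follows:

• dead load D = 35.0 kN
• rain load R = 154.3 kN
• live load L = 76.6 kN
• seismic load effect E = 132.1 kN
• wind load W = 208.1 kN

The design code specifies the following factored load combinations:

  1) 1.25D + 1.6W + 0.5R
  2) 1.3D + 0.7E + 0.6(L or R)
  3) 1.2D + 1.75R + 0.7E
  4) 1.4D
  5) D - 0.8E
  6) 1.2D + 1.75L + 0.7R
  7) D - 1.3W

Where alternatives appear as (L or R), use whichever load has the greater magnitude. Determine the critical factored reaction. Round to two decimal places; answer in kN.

453.86 kN

(L or R) → R = 154.3 kN.
1) 1.25(35.0) + 1.6(208.1) + 0.5(154.3) = 43.75 + 332.96 + 77.15 = 453.86
2) 1.3(35.0) + 0.7(132.1) + 0.6(154.3) = 45.50 + 92.47 + 92.58 = 230.55
3) 1.2(35.0) + 1.75(154.3) + 0.7(132.1) = 42.00 + 270.03 + 92.47 = 404.50
4) 1.4(35.0) = 49.00
5) 1.0(35.0) - 0.8(132.1) = 35.00 - 105.68 = -70.68
6) 1.2(35.0) + 1.75(76.6) + 0.7(154.3) = 42.00 + 134.05 + 108.01 = 284.06
7) 1.0(35.0) - 1.3(208.1) = 35.00 - 270.53 = -235.53
Maximum is from combination 1.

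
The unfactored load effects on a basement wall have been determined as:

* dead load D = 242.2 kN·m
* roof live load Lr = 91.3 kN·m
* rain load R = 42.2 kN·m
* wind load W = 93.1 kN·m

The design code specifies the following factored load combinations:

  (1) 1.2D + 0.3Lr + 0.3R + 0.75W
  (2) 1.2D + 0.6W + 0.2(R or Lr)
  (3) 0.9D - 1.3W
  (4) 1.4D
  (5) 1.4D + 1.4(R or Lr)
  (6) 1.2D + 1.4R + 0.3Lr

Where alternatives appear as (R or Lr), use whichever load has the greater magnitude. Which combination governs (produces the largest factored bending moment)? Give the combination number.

(R or Lr) → Lr = 91.3 kN·m.
(1) 1.2(242.2) + 0.3(91.3) + 0.3(42.2) + 0.75(93.1) = 400.5
(2) 1.2(242.2) + 0.6(93.1) + 0.2(91.3) = 364.8
(3) 0.9(242.2) - 1.3(93.1) = 97.0
(4) 1.4(242.2) = 339.1
(5) 1.4(242.2) + 1.4(91.3) = 466.9
(6) 1.2(242.2) + 1.4(42.2) + 0.3(91.3) = 377.1
The largest value is 466.9 kN·m from combination 5.

Combination 5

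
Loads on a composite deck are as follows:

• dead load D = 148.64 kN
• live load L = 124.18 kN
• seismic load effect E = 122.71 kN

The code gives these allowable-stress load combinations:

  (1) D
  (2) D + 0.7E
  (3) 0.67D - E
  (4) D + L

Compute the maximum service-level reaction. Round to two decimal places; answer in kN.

(1) 1.0(148.64) = 148.64
(2) 1.0(148.64) + 0.7(122.71) = 148.64 + 85.90 = 234.54
(3) 0.67(148.64) - 1.0(122.71) = 99.59 - 122.71 = -23.12
(4) 1.0(148.64) + 1.0(124.18) = 148.64 + 124.18 = 272.82
Maximum is from combination 4.

272.82 kN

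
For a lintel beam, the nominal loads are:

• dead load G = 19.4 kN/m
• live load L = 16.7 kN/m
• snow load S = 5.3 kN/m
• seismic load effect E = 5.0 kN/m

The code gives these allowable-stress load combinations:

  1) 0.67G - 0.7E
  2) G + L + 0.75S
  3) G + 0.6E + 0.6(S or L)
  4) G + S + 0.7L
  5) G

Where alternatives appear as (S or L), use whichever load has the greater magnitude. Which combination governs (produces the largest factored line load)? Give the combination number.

(S or L) → L = 16.7 kN/m.
1) 0.67(19.4) - 0.7(5.0) = 9.5
2) 1.0(19.4) + 1.0(16.7) + 0.75(5.3) = 40.1
3) 1.0(19.4) + 0.6(5.0) + 0.6(16.7) = 32.4
4) 1.0(19.4) + 1.0(5.3) + 0.7(16.7) = 36.4
5) 1.0(19.4) = 19.4
The largest value is 40.1 kN/m from combination 2.

Combination 2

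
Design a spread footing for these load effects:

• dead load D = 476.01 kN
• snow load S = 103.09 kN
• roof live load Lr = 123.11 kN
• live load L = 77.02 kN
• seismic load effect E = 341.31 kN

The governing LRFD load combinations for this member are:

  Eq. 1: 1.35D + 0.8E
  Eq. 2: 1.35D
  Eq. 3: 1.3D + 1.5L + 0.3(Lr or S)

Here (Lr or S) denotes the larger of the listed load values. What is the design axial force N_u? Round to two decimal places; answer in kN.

915.66 kN

(Lr or S) → Lr = 123.11 kN.
Eq. 1: 1.35(476.01) + 0.8(341.31) = 915.66
Eq. 2: 1.35(476.01) = 642.61
Eq. 3: 1.3(476.01) + 1.5(77.02) + 0.3(123.11) = 771.28
The controlling combination is 1, giving 915.66 kN.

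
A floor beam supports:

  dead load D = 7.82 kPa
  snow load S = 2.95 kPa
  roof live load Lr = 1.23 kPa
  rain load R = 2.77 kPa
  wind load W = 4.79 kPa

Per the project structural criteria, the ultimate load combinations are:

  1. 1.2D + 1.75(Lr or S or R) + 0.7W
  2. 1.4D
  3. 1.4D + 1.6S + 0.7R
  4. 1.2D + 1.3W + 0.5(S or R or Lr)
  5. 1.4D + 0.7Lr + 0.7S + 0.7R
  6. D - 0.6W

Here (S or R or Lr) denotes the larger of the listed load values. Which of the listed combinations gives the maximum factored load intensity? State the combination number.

Combination 1

(Lr or S or R) → S = 2.95 kPa; (S or R or Lr) → S = 2.95 kPa.
1. 1.2(7.82) + 1.75(2.95) + 0.7(4.79) = 17.90
2. 1.4(7.82) = 10.95
3. 1.4(7.82) + 1.6(2.95) + 0.7(2.77) = 10.95 + 4.72 + 1.94 = 17.61
4. 1.2(7.82) + 1.3(4.79) + 0.5(2.95) = 9.38 + 6.23 + 1.48 = 17.09
5. 1.4(7.82) + 0.7(1.23) + 0.7(2.95) + 0.7(2.77) = 15.81
6. 1.0(7.82) - 0.6(4.79) = 7.82 - 2.87 = 4.95
The largest value is 17.90 kPa from combination 1.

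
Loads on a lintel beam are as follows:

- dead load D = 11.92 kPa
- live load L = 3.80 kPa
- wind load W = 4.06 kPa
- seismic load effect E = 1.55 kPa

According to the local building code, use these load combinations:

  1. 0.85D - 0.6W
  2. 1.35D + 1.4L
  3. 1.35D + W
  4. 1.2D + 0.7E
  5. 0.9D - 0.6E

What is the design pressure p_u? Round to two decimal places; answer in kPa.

1. 0.85(11.92) - 0.6(4.06) = 7.70
2. 1.35(11.92) + 1.4(3.80) = 16.09 + 5.32 = 21.41
3. 1.35(11.92) + 1.0(4.06) = 16.09 + 4.06 = 20.15
4. 1.2(11.92) + 0.7(1.55) = 14.30 + 1.09 = 15.39
5. 0.9(11.92) - 0.6(1.55) = 10.73 - 0.93 = 9.80
The controlling combination is 2, giving 21.41 kPa.

21.41 kPa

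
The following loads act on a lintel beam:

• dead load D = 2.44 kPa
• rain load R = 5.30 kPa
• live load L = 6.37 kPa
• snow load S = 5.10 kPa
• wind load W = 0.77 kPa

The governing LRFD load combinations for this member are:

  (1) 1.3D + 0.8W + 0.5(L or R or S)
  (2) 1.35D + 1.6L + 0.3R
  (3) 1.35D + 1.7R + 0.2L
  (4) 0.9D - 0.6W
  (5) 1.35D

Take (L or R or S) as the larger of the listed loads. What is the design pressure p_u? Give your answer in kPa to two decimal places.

15.08 kPa

(L or R or S) → L = 6.37 kPa.
(1) 1.3(2.44) + 0.8(0.77) + 0.5(6.37) = 6.97
(2) 1.35(2.44) + 1.6(6.37) + 0.3(5.30) = 15.08
(3) 1.35(2.44) + 1.7(5.30) + 0.2(6.37) = 13.58
(4) 0.9(2.44) - 0.6(0.77) = 1.73
(5) 1.35(2.44) = 3.29
Maximum is from combination 2.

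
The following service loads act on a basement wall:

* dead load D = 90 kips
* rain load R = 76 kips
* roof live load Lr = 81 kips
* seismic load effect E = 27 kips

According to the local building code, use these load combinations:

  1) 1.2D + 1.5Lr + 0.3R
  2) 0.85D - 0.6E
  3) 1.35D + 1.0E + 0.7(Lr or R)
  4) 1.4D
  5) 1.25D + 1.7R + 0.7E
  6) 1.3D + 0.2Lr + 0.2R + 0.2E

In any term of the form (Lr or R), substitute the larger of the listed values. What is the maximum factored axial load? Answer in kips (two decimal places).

260.60 kips

(Lr or R) → Lr = 81 kips.
1) 1.2(90) + 1.5(81) + 0.3(76) = 108.00 + 121.50 + 22.80 = 252.30
2) 0.85(90) - 0.6(27) = 76.50 - 16.20 = 60.30
3) 1.35(90) + 1.0(27) + 0.7(81) = 121.50 + 27.00 + 56.70 = 205.20
4) 1.4(90) = 126.00
5) 1.25(90) + 1.7(76) + 0.7(27) = 112.50 + 129.20 + 18.90 = 260.60
6) 1.3(90) + 0.2(81) + 0.2(76) + 0.2(27) = 117.00 + 16.20 + 15.20 + 5.40 = 153.80
The controlling combination is 5, giving 260.60 kips.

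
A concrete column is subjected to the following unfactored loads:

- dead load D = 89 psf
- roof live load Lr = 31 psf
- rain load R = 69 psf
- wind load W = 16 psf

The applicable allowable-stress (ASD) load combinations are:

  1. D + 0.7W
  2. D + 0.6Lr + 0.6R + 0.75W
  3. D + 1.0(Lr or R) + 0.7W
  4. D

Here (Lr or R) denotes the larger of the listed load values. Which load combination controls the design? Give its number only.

Combination 3

(Lr or R) → R = 69 psf.
1. 1.0(89) + 0.7(16) = 89.0 + 11.2 = 100.2
2. 1.0(89) + 0.6(31) + 0.6(69) + 0.75(16) = 89.0 + 18.6 + 41.4 + 12.0 = 161.0
3. 1.0(89) + 1.0(69) + 0.7(16) = 89.0 + 69.0 + 11.2 = 169.2
4. 1.0(89) = 89.0
The largest value is 169.2 psf from combination 3.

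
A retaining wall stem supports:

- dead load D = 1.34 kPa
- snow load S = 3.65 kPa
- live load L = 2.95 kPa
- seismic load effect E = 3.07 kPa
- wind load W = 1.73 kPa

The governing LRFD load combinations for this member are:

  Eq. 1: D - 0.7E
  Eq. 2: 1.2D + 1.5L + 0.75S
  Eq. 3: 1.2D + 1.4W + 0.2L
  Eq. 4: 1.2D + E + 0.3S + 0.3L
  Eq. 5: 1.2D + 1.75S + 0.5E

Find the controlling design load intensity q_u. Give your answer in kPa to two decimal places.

9.53 kPa

Eq. 1: 1.0(1.34) - 0.7(3.07) = 1.34 - 2.15 = -0.81
Eq. 2: 1.2(1.34) + 1.5(2.95) + 0.75(3.65) = 8.77
Eq. 3: 1.2(1.34) + 1.4(1.73) + 0.2(2.95) = 1.61 + 2.42 + 0.59 = 4.62
Eq. 4: 1.2(1.34) + 1.0(3.07) + 0.3(3.65) + 0.3(2.95) = 6.66
Eq. 5: 1.2(1.34) + 1.75(3.65) + 0.5(3.07) = 9.53
Maximum is from combination 5.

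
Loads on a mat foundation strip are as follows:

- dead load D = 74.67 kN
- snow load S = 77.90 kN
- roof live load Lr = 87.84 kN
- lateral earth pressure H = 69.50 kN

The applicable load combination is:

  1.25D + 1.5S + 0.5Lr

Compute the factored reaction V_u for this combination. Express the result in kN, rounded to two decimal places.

254.11 kN

1.25(74.67) + 1.5(77.90) + 0.5(87.84) = 93.34 + 116.85 + 43.92 = 254.11
V_u = 254.11 kN.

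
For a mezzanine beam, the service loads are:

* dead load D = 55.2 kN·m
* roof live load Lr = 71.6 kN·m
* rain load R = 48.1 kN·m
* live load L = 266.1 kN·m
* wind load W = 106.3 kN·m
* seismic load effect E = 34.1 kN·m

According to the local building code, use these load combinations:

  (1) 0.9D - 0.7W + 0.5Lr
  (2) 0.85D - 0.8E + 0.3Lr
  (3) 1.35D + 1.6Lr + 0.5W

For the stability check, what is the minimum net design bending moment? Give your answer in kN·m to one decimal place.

11.1 kN·m

(1) 0.9(55.2) - 0.7(106.3) + 0.5(71.6) = 49.7 - 74.4 + 35.8 = 11.1
(2) 0.85(55.2) - 0.8(34.1) + 0.3(71.6) = 46.9 - 27.3 + 21.5 = 41.1
(3) 1.35(55.2) + 1.6(71.6) + 0.5(106.3) = 242.2
Combination 1 gives the minimum: 11.1 kN·m.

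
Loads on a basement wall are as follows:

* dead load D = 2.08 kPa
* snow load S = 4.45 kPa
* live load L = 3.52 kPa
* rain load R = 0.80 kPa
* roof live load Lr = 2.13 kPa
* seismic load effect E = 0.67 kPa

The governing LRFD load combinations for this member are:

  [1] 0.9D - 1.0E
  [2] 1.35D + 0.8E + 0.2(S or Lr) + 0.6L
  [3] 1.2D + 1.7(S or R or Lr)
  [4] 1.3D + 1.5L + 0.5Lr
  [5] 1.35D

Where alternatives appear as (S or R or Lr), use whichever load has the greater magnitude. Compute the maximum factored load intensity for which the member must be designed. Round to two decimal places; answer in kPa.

10.06 kPa

(S or Lr) → S = 4.45 kPa; (S or R or Lr) → S = 4.45 kPa.
[1] 0.9(2.08) - 1.0(0.67) = 1.87 - 0.67 = 1.20
[2] 1.35(2.08) + 0.8(0.67) + 0.2(4.45) + 0.6(3.52) = 2.81 + 0.54 + 0.89 + 2.11 = 6.35
[3] 1.2(2.08) + 1.7(4.45) = 10.06
[4] 1.3(2.08) + 1.5(3.52) + 0.5(2.13) = 2.70 + 5.28 + 1.07 = 9.05
[5] 1.35(2.08) = 2.81
Combination 3 governs: q_u = 10.06 kPa.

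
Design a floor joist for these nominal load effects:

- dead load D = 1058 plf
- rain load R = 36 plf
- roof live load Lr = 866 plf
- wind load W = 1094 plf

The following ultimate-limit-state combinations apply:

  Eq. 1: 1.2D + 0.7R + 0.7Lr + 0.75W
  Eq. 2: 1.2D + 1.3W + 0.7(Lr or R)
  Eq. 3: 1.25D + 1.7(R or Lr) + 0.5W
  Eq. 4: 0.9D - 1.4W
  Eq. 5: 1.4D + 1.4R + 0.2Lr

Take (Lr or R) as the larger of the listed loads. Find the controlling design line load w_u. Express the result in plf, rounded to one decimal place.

(Lr or R) → Lr = 866 plf; (R or Lr) → Lr = 866 plf.
Eq. 1: 1.2(1058) + 0.7(36) + 0.7(866) + 0.75(1094) = 1269.6 + 25.2 + 606.2 + 820.5 = 2721.5
Eq. 2: 1.2(1058) + 1.3(1094) + 0.7(866) = 1269.6 + 1422.2 + 606.2 = 3298.0
Eq. 3: 1.25(1058) + 1.7(866) + 0.5(1094) = 1322.5 + 1472.2 + 547.0 = 3341.7
Eq. 4: 0.9(1058) - 1.4(1094) = 952.2 - 1531.6 = -579.4
Eq. 5: 1.4(1058) + 1.4(36) + 0.2(866) = 1481.2 + 50.4 + 173.2 = 1704.8
Combination 3 governs: w_u = 3341.7 plf.

3341.7 plf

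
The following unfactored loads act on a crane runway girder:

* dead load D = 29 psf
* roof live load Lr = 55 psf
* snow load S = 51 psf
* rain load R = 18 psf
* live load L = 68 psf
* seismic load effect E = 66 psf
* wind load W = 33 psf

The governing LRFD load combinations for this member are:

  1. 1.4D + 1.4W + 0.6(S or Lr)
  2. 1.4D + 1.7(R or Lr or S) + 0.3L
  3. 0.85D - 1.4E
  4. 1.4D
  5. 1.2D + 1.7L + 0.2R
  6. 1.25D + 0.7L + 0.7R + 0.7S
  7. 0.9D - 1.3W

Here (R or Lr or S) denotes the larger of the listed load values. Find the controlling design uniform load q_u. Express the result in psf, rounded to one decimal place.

154.5 psf

(S or Lr) → Lr = 55 psf; (R or Lr or S) → Lr = 55 psf.
1. 1.4(29) + 1.4(33) + 0.6(55) = 40.6 + 46.2 + 33.0 = 119.8
2. 1.4(29) + 1.7(55) + 0.3(68) = 40.6 + 93.5 + 20.4 = 154.5
3. 0.85(29) - 1.4(66) = -67.8
4. 1.4(29) = 40.6
5. 1.2(29) + 1.7(68) + 0.2(18) = 34.8 + 115.6 + 3.6 = 154.0
6. 1.25(29) + 0.7(68) + 0.7(18) + 0.7(51) = 36.3 + 47.6 + 12.6 + 35.7 = 132.2
7. 0.9(29) - 1.3(33) = 26.1 - 42.9 = -16.8
Maximum is from combination 2.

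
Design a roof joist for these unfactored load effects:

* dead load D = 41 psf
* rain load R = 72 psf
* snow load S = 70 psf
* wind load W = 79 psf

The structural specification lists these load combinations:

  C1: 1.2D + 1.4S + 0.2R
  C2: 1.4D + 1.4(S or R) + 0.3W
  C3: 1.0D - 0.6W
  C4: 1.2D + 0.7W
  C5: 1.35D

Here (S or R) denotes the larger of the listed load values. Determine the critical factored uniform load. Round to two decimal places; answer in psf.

181.90 psf

(S or R) → R = 72 psf.
C1: 1.2(41) + 1.4(70) + 0.2(72) = 49.20 + 98.00 + 14.40 = 161.60
C2: 1.4(41) + 1.4(72) + 0.3(79) = 57.40 + 100.80 + 23.70 = 181.90
C3: 1.0(41) - 0.6(79) = 41.00 - 47.40 = -6.40
C4: 1.2(41) + 0.7(79) = 49.20 + 55.30 = 104.50
C5: 1.35(41) = 55.35
The controlling combination is 2, giving 181.90 psf.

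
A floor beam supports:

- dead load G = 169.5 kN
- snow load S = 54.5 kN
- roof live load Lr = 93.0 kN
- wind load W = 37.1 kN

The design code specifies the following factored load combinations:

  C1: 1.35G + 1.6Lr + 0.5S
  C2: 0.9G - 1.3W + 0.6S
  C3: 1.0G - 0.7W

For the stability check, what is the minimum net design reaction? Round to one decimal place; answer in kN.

137.0 kN

C1: 1.35(169.5) + 1.6(93.0) + 0.5(54.5) = 228.8 + 148.8 + 27.3 = 404.9
C2: 0.9(169.5) - 1.3(37.1) + 0.6(54.5) = 137.0
C3: 1.0(169.5) - 0.7(37.1) = 169.5 - 26.0 = 143.5
Combination 2 gives the minimum: 137.0 kN.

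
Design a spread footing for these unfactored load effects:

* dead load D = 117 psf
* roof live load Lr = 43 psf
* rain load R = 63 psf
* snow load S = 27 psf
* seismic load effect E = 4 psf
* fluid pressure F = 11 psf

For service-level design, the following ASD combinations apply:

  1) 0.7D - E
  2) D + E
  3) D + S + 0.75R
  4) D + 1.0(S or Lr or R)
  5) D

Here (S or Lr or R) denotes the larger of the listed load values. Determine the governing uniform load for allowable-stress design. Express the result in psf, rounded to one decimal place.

191.3 psf

(S or Lr or R) → R = 63 psf.
1) 0.7(117) - 1.0(4) = 77.9
2) 1.0(117) + 1.0(4) = 121.0
3) 1.0(117) + 1.0(27) + 0.75(63) = 191.3
4) 1.0(117) + 1.0(63) = 180.0
5) 1.0(117) = 117.0
Combination 3 governs: q = 191.3 psf.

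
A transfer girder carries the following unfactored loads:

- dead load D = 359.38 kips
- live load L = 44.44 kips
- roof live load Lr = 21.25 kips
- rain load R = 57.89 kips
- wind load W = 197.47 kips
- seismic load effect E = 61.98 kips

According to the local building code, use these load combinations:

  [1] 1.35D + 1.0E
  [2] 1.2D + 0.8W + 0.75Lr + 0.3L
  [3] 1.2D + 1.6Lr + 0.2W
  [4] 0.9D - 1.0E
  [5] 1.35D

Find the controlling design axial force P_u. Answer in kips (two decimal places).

618.50 kips

[1] 1.35(359.38) + 1.0(61.98) = 485.16 + 61.98 = 547.14
[2] 1.2(359.38) + 0.8(197.47) + 0.75(21.25) + 0.3(44.44) = 618.50
[3] 1.2(359.38) + 1.6(21.25) + 0.2(197.47) = 431.26 + 34.00 + 39.49 = 504.75
[4] 0.9(359.38) - 1.0(61.98) = 323.44 - 61.98 = 261.46
[5] 1.35(359.38) = 485.16
The controlling combination is 2, giving 618.50 kips.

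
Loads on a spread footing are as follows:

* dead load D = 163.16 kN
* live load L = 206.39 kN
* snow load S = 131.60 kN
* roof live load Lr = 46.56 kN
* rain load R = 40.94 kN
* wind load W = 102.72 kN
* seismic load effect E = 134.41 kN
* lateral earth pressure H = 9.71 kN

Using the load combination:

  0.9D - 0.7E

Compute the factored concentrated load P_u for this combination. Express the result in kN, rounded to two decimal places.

0.9(163.16) - 0.7(134.41) = 52.76
P_u = 52.76 kN.

52.76 kN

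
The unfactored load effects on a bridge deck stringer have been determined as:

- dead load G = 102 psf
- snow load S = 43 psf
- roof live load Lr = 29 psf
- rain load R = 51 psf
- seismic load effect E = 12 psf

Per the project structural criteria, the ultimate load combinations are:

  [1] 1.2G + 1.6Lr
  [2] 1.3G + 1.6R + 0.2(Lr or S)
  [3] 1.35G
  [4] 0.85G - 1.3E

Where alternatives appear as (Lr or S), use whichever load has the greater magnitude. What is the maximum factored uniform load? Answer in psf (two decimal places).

(Lr or S) → S = 43 psf.
[1] 1.2(102) + 1.6(29) = 122.40 + 46.40 = 168.80
[2] 1.3(102) + 1.6(51) + 0.2(43) = 132.60 + 81.60 + 8.60 = 222.80
[3] 1.35(102) = 137.70
[4] 0.85(102) - 1.3(12) = 86.70 - 15.60 = 71.10
Combination 2 governs: q_u = 222.80 psf.

222.80 psf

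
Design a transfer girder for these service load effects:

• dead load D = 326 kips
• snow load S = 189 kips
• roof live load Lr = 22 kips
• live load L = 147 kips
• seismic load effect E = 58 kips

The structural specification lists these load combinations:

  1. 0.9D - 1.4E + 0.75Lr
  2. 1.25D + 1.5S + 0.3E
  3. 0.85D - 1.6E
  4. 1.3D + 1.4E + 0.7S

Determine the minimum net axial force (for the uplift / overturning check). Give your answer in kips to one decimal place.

1. 0.9(326) - 1.4(58) + 0.75(22) = 228.7
2. 1.25(326) + 1.5(189) + 0.3(58) = 708.4
3. 0.85(326) - 1.6(58) = 184.3
4. 1.3(326) + 1.4(58) + 0.7(189) = 637.3
Combination 3 gives the minimum: 184.3 kips.

184.3 kips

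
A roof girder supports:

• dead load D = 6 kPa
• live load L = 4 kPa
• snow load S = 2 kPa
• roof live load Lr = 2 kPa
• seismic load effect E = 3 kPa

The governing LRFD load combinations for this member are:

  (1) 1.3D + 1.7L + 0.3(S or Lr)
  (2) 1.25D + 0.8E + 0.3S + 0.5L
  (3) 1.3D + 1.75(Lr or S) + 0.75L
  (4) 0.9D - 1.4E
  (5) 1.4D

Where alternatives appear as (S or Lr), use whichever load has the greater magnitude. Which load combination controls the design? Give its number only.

Combination 1

(S or Lr) → S = 2 kPa; (Lr or S) → Lr = 2 kPa.
(1) 1.3(6) + 1.7(4) + 0.3(2) = 7.8 + 6.8 + 0.6 = 15.2
(2) 1.25(6) + 0.8(3) + 0.3(2) + 0.5(4) = 7.5 + 2.4 + 0.6 + 2.0 = 12.5
(3) 1.3(6) + 1.75(2) + 0.75(4) = 7.8 + 3.5 + 3.0 = 14.3
(4) 0.9(6) - 1.4(3) = 5.4 - 4.2 = 1.2
(5) 1.4(6) = 8.4
The largest value is 15.2 kPa from combination 1.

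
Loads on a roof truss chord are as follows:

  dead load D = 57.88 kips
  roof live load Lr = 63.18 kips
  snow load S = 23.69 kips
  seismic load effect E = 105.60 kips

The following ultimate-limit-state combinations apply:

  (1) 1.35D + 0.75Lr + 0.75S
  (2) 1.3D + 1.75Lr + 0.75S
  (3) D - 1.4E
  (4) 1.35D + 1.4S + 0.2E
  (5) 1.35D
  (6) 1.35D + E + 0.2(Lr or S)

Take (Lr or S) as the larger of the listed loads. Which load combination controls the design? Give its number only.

Combination 2

(Lr or S) → Lr = 63.18 kips.
(1) 1.35(57.88) + 0.75(63.18) + 0.75(23.69) = 143.29
(2) 1.3(57.88) + 1.75(63.18) + 0.75(23.69) = 203.58
(3) 1.0(57.88) - 1.4(105.60) = -89.96
(4) 1.35(57.88) + 1.4(23.69) + 0.2(105.60) = 132.42
(5) 1.35(57.88) = 78.14
(6) 1.35(57.88) + 1.0(105.60) + 0.2(63.18) = 196.37
The largest value is 203.58 kips from combination 2.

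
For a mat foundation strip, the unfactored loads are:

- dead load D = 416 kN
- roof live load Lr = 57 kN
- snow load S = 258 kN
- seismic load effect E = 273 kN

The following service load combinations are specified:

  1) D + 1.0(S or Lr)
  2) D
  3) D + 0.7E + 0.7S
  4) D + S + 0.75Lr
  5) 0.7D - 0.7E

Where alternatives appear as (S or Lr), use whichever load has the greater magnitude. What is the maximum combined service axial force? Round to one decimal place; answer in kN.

787.7 kN

(S or Lr) → S = 258 kN.
1) 1.0(416) + 1.0(258) = 416.0 + 258.0 = 674.0
2) 1.0(416) = 416.0
3) 1.0(416) + 0.7(273) + 0.7(258) = 416.0 + 191.1 + 180.6 = 787.7
4) 1.0(416) + 1.0(258) + 0.75(57) = 416.0 + 258.0 + 42.8 = 716.8
5) 0.7(416) - 0.7(273) = 291.2 - 191.1 = 100.1
Maximum is from combination 3.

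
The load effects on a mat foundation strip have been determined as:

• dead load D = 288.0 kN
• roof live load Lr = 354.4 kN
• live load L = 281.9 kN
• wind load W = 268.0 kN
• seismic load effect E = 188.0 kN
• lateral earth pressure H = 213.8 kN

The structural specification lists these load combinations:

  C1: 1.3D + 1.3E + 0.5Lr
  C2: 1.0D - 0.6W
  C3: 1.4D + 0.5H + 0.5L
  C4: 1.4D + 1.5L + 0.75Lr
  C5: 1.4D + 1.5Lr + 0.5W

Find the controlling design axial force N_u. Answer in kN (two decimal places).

1091.85 kN

C1: 1.3(288.0) + 1.3(188.0) + 0.5(354.4) = 796.00
C2: 1.0(288.0) - 0.6(268.0) = 127.20
C3: 1.4(288.0) + 0.5(213.8) + 0.5(281.9) = 651.05
C4: 1.4(288.0) + 1.5(281.9) + 0.75(354.4) = 1091.85
C5: 1.4(288.0) + 1.5(354.4) + 0.5(268.0) = 1068.80
Combination 4 governs: N_u = 1091.85 kN.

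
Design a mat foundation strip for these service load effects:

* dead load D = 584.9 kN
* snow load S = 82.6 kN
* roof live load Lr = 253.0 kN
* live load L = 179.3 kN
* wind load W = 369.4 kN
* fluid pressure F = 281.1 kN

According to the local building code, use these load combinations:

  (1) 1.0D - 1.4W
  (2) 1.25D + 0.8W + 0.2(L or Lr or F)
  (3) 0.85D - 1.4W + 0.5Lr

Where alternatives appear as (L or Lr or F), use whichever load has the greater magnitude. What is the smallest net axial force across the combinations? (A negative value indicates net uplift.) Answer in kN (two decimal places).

(L or Lr or F) → F = 281.1 kN.
(1) 1.0(584.9) - 1.4(369.4) = 584.90 - 517.16 = 67.74
(2) 1.25(584.9) + 0.8(369.4) + 0.2(281.1) = 731.13 + 295.52 + 56.22 = 1082.87
(3) 0.85(584.9) - 1.4(369.4) + 0.5(253.0) = 497.17 - 517.16 + 126.50 = 106.51
Combination 1 gives the minimum: 67.74 kN.

67.74 kN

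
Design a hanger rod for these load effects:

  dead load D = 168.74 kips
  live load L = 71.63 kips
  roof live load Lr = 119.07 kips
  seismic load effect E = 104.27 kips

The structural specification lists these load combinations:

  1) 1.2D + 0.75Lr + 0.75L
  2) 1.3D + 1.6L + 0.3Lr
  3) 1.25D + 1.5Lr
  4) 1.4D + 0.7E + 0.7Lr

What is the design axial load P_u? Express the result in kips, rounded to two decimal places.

392.57 kips

1) 1.2(168.74) + 0.75(119.07) + 0.75(71.63) = 202.49 + 89.30 + 53.72 = 345.51
2) 1.3(168.74) + 1.6(71.63) + 0.3(119.07) = 219.36 + 114.61 + 35.72 = 369.69
3) 1.25(168.74) + 1.5(119.07) = 389.53
4) 1.4(168.74) + 0.7(104.27) + 0.7(119.07) = 392.57
Maximum is from combination 4.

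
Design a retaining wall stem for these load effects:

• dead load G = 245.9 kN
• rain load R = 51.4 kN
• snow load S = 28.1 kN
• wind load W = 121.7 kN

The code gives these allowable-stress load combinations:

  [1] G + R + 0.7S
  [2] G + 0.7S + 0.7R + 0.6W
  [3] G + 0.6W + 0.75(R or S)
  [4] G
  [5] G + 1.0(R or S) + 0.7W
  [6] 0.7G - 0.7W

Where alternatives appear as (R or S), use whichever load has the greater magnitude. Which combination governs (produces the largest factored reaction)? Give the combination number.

Combination 5

(R or S) → R = 51.4 kN.
[1] 1.0(245.9) + 1.0(51.4) + 0.7(28.1) = 245.9 + 51.4 + 19.7 = 317.0
[2] 1.0(245.9) + 0.7(28.1) + 0.7(51.4) + 0.6(121.7) = 245.9 + 19.7 + 36.0 + 73.0 = 374.6
[3] 1.0(245.9) + 0.6(121.7) + 0.75(51.4) = 245.9 + 73.0 + 38.6 = 357.5
[4] 1.0(245.9) = 245.9
[5] 1.0(245.9) + 1.0(51.4) + 0.7(121.7) = 245.9 + 51.4 + 85.2 = 382.5
[6] 0.7(245.9) - 0.7(121.7) = 172.1 - 85.2 = 86.9
The largest value is 382.5 kN from combination 5.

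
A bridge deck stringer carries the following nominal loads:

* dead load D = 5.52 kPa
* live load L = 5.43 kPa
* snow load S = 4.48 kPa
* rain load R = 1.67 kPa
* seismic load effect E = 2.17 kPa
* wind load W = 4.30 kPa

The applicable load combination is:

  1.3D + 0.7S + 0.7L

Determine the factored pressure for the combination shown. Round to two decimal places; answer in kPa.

1.3(5.52) + 0.7(4.48) + 0.7(5.43) = 14.11
p_u = 14.11 kPa.

14.11 kPa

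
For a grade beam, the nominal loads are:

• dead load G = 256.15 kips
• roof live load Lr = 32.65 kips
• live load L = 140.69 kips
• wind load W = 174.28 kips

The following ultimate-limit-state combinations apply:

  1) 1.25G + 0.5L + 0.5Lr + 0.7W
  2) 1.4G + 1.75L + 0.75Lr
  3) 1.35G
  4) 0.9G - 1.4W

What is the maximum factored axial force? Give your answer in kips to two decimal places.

629.31 kips

1) 1.25(256.15) + 0.5(140.69) + 0.5(32.65) + 0.7(174.28) = 528.85
2) 1.4(256.15) + 1.75(140.69) + 0.75(32.65) = 358.61 + 246.21 + 24.49 = 629.31
3) 1.35(256.15) = 345.80
4) 0.9(256.15) - 1.4(174.28) = -13.46
Combination 2 governs: P_u = 629.31 kips.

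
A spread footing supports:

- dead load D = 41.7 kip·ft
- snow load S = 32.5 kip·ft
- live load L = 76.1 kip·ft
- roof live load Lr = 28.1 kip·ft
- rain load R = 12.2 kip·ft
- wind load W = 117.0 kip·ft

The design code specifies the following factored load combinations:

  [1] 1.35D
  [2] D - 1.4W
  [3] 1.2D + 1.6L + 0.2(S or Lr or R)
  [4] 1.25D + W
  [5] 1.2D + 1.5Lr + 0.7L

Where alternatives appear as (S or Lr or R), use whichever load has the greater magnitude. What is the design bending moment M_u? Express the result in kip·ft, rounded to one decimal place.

(S or Lr or R) → S = 32.5 kip·ft.
[1] 1.35(41.7) = 56.3
[2] 1.0(41.7) - 1.4(117.0) = 41.7 - 163.8 = -122.1
[3] 1.2(41.7) + 1.6(76.1) + 0.2(32.5) = 50.0 + 121.8 + 6.5 = 178.3
[4] 1.25(41.7) + 1.0(117.0) = 52.1 + 117.0 = 169.1
[5] 1.2(41.7) + 1.5(28.1) + 0.7(76.1) = 50.0 + 42.2 + 53.3 = 145.5
Combination 3 governs: M_u = 178.3 kip·ft.

178.3 kip·ft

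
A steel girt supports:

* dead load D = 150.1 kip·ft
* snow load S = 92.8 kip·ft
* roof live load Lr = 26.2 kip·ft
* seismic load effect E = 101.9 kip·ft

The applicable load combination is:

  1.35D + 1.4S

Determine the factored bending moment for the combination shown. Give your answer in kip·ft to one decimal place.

332.6 kip·ft

1.35(150.1) + 1.4(92.8) = 332.6
M_u = 332.6 kip·ft.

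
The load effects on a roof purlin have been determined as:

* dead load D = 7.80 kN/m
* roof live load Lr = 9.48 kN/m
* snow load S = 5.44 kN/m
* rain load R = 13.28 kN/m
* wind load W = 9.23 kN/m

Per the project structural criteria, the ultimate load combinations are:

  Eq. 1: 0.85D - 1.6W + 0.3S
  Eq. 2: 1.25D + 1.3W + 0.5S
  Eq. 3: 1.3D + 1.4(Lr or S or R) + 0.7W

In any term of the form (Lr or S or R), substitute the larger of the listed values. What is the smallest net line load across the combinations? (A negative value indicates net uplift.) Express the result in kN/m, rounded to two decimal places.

-6.51 kN/m

(Lr or S or R) → R = 13.28 kN/m.
Eq. 1: 0.85(7.80) - 1.6(9.23) + 0.3(5.44) = 6.63 - 14.77 + 1.63 = -6.51
Eq. 2: 1.25(7.80) + 1.3(9.23) + 0.5(5.44) = 9.75 + 12.00 + 2.72 = 24.47
Eq. 3: 1.3(7.80) + 1.4(13.28) + 0.7(9.23) = 10.14 + 18.59 + 6.46 = 35.19
Combination 1 gives the minimum: -6.51 kN/m.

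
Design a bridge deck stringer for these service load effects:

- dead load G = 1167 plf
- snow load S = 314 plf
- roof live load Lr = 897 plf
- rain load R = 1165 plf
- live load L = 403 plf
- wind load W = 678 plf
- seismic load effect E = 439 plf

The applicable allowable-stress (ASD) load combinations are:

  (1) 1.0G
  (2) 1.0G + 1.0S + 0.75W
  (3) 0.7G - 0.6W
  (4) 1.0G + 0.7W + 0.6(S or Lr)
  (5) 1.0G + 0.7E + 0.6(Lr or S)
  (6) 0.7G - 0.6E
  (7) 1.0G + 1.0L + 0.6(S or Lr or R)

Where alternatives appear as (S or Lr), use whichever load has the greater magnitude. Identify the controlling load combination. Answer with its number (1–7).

Combination 7

(S or Lr) → Lr = 897 plf; (Lr or S) → Lr = 897 plf; (S or Lr or R) → R = 1165 plf.
(1) 1.0(1167) = 1167.0
(2) 1.0(1167) + 1.0(314) + 0.75(678) = 1167.0 + 314.0 + 508.5 = 1989.5
(3) 0.7(1167) - 0.6(678) = 816.9 - 406.8 = 410.1
(4) 1.0(1167) + 0.7(678) + 0.6(897) = 1167.0 + 474.6 + 538.2 = 2179.8
(5) 1.0(1167) + 0.7(439) + 0.6(897) = 1167.0 + 307.3 + 538.2 = 2012.5
(6) 0.7(1167) - 0.6(439) = 816.9 - 263.4 = 553.5
(7) 1.0(1167) + 1.0(403) + 0.6(1165) = 1167.0 + 403.0 + 699.0 = 2269.0
The largest value is 2269.0 plf from combination 7.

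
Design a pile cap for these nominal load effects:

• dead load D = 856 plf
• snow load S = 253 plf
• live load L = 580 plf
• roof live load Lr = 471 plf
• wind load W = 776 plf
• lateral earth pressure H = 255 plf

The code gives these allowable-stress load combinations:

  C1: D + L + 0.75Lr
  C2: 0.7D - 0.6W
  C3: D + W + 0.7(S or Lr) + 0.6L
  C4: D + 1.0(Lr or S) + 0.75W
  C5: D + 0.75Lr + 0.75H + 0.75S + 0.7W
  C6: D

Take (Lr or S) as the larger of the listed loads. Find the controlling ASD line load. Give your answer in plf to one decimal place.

2309.7 plf

(S or Lr) → Lr = 471 plf; (Lr or S) → Lr = 471 plf.
C1: 1.0(856) + 1.0(580) + 0.75(471) = 856.0 + 580.0 + 353.3 = 1789.3
C2: 0.7(856) - 0.6(776) = 599.2 - 465.6 = 133.6
C3: 1.0(856) + 1.0(776) + 0.7(471) + 0.6(580) = 856.0 + 776.0 + 329.7 + 348.0 = 2309.7
C4: 1.0(856) + 1.0(471) + 0.75(776) = 856.0 + 471.0 + 582.0 = 1909.0
C5: 1.0(856) + 0.75(471) + 0.75(255) + 0.75(253) + 0.7(776) = 2133.5
C6: 1.0(856) = 856.0
Combination 3 governs: w = 2309.7 plf.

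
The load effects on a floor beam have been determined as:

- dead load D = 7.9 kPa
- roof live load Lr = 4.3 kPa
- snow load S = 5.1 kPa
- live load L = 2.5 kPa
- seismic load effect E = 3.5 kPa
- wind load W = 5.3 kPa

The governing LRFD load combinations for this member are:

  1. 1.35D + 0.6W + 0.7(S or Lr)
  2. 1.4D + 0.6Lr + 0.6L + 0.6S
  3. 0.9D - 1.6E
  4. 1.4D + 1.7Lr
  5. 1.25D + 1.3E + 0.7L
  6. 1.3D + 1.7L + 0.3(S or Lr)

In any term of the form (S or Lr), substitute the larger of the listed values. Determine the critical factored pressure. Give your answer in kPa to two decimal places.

(S or Lr) → S = 5.1 kPa.
1. 1.35(7.9) + 0.6(5.3) + 0.7(5.1) = 10.67 + 3.18 + 3.57 = 17.42
2. 1.4(7.9) + 0.6(4.3) + 0.6(2.5) + 0.6(5.1) = 11.06 + 2.58 + 1.50 + 3.06 = 18.20
3. 0.9(7.9) - 1.6(3.5) = 7.11 - 5.60 = 1.51
4. 1.4(7.9) + 1.7(4.3) = 11.06 + 7.31 = 18.37
5. 1.25(7.9) + 1.3(3.5) + 0.7(2.5) = 9.88 + 4.55 + 1.75 = 16.18
6. 1.3(7.9) + 1.7(2.5) + 0.3(5.1) = 10.27 + 4.25 + 1.53 = 16.05
The controlling combination is 4, giving 18.37 kPa.

18.37 kPa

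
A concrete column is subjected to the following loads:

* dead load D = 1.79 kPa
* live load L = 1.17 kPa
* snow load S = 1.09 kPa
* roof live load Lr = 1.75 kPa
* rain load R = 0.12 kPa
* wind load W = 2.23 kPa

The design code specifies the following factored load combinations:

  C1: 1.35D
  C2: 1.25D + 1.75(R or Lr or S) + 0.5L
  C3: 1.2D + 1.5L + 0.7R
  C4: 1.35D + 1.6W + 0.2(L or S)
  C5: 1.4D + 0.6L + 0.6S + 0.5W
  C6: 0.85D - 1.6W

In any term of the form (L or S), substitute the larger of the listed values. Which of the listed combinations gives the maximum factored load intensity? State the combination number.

Combination 4

(R or Lr or S) → Lr = 1.75 kPa; (L or S) → L = 1.17 kPa.
C1: 1.35(1.79) = 2.42
C2: 1.25(1.79) + 1.75(1.75) + 0.5(1.17) = 5.89
C3: 1.2(1.79) + 1.5(1.17) + 0.7(0.12) = 3.99
C4: 1.35(1.79) + 1.6(2.23) + 0.2(1.17) = 6.22
C5: 1.4(1.79) + 0.6(1.17) + 0.6(1.09) + 0.5(2.23) = 4.98
C6: 0.85(1.79) - 1.6(2.23) = -2.05
The largest value is 6.22 kPa from combination 4.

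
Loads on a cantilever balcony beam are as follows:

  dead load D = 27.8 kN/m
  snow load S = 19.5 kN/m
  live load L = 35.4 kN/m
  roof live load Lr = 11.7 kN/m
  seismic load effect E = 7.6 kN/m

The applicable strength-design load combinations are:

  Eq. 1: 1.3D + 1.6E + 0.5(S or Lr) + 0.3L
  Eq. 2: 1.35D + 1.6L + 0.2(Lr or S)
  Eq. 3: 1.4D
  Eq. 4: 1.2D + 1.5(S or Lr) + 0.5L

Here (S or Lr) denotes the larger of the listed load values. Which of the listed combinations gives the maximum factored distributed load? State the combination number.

Combination 2

(S or Lr) → S = 19.5 kN/m; (Lr or S) → S = 19.5 kN/m.
Eq. 1: 1.3(27.8) + 1.6(7.6) + 0.5(19.5) + 0.3(35.4) = 36.14 + 12.16 + 9.75 + 10.62 = 68.67
Eq. 2: 1.35(27.8) + 1.6(35.4) + 0.2(19.5) = 37.53 + 56.64 + 3.90 = 98.07
Eq. 3: 1.4(27.8) = 38.92
Eq. 4: 1.2(27.8) + 1.5(19.5) + 0.5(35.4) = 33.36 + 29.25 + 17.70 = 80.31
The largest value is 98.07 kN/m from combination 2.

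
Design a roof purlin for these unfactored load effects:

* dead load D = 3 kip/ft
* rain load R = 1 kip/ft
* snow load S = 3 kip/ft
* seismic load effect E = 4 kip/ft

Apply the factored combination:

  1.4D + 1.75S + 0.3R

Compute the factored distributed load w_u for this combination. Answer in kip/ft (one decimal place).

9.8 kip/ft

1.4(3) + 1.75(3) + 0.3(1) = 9.8
w_u = 9.8 kip/ft.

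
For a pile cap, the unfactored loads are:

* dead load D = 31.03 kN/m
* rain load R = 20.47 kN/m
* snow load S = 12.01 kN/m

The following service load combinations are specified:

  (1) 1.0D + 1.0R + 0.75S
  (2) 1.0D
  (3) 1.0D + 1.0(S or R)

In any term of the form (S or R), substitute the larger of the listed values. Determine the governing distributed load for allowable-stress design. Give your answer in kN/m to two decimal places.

(S or R) → R = 20.47 kN/m.
(1) 1.0(31.03) + 1.0(20.47) + 0.75(12.01) = 60.51
(2) 1.0(31.03) = 31.03
(3) 1.0(31.03) + 1.0(20.47) = 51.50
The controlling combination is 1, giving 60.51 kN/m.

60.51 kN/m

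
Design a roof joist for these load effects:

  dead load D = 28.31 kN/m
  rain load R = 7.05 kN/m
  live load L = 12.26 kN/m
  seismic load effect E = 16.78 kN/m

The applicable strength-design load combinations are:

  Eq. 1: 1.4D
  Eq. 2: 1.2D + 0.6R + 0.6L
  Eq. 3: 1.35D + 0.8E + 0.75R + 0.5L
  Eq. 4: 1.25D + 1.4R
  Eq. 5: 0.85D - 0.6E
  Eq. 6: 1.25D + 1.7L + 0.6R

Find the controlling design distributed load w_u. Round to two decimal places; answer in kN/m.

63.06 kN/m

Eq. 1: 1.4(28.31) = 39.63
Eq. 2: 1.2(28.31) + 0.6(7.05) + 0.6(12.26) = 33.97 + 4.23 + 7.36 = 45.56
Eq. 3: 1.35(28.31) + 0.8(16.78) + 0.75(7.05) + 0.5(12.26) = 38.22 + 13.42 + 5.29 + 6.13 = 63.06
Eq. 4: 1.25(28.31) + 1.4(7.05) = 35.39 + 9.87 = 45.26
Eq. 5: 0.85(28.31) - 0.6(16.78) = 14.00
Eq. 6: 1.25(28.31) + 1.7(12.26) + 0.6(7.05) = 35.39 + 20.84 + 4.23 = 60.46
The controlling combination is 3, giving 63.06 kN/m.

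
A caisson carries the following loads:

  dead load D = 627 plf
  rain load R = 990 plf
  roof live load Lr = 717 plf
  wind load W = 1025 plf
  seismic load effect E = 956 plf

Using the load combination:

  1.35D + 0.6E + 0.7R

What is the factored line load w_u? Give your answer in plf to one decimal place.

1.35(627) + 0.6(956) + 0.7(990) = 846.5 + 573.6 + 693.0 = 2113.1
w_u = 2113.1 plf.

2113.1 plf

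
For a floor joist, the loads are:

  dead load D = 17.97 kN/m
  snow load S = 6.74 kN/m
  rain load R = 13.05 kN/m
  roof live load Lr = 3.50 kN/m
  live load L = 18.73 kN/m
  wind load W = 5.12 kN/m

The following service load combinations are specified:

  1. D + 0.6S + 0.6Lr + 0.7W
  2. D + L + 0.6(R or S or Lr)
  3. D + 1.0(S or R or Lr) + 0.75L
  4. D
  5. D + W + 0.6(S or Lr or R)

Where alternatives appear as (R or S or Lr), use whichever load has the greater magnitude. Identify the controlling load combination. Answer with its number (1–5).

(R or S or Lr) → R = 13.05 kN/m; (S or R or Lr) → R = 13.05 kN/m; (S or Lr or R) → R = 13.05 kN/m.
1. 1.0(17.97) + 0.6(6.74) + 0.6(3.50) + 0.7(5.12) = 27.70
2. 1.0(17.97) + 1.0(18.73) + 0.6(13.05) = 44.53
3. 1.0(17.97) + 1.0(13.05) + 0.75(18.73) = 45.07
4. 1.0(17.97) = 17.97
5. 1.0(17.97) + 1.0(5.12) + 0.6(13.05) = 30.92
The largest value is 45.07 kN/m from combination 3.

Combination 3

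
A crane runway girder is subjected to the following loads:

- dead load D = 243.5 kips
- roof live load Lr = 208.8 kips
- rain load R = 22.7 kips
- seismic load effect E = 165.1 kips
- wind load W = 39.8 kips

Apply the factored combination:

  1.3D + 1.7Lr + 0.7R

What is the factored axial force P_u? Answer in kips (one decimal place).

687.4 kips

1.3(243.5) + 1.7(208.8) + 0.7(22.7) = 687.4
P_u = 687.4 kips.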